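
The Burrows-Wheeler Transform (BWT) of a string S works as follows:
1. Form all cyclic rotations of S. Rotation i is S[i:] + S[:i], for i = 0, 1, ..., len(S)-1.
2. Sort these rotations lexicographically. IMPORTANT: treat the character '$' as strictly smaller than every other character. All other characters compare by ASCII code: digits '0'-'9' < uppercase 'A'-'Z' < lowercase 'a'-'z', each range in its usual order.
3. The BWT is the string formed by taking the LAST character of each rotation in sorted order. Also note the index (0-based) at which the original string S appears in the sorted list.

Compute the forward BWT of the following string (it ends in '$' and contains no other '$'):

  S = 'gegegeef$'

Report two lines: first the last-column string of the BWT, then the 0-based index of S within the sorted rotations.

Answer: fgeggeee$
8

Derivation:
All 9 rotations (rotation i = S[i:]+S[:i]):
  rot[0] = gegegeef$
  rot[1] = egegeef$g
  rot[2] = gegeef$ge
  rot[3] = egeef$geg
  rot[4] = geef$gege
  rot[5] = eef$gegeg
  rot[6] = ef$gegege
  rot[7] = f$gegegee
  rot[8] = $gegegeef
Sorted (with $ < everything):
  sorted[0] = $gegegeef  (last char: 'f')
  sorted[1] = eef$gegeg  (last char: 'g')
  sorted[2] = ef$gegege  (last char: 'e')
  sorted[3] = egeef$geg  (last char: 'g')
  sorted[4] = egegeef$g  (last char: 'g')
  sorted[5] = f$gegegee  (last char: 'e')
  sorted[6] = geef$gege  (last char: 'e')
  sorted[7] = gegeef$ge  (last char: 'e')
  sorted[8] = gegegeef$  (last char: '$')
Last column: fgeggeee$
Original string S is at sorted index 8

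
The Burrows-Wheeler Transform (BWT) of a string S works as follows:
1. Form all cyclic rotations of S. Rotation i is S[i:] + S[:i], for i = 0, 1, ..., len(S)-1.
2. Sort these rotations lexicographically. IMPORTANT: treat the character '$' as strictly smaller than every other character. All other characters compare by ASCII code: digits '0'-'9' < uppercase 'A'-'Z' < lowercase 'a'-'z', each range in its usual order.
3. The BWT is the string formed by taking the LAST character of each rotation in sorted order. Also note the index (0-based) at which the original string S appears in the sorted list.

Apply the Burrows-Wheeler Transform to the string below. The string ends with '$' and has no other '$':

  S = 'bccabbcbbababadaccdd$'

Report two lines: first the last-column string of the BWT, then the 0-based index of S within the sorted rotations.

Answer: dbbcdbbaacab$cbbacdac
12

Derivation:
All 21 rotations (rotation i = S[i:]+S[:i]):
  rot[0] = bccabbcbbababadaccdd$
  rot[1] = ccabbcbbababadaccdd$b
  rot[2] = cabbcbbababadaccdd$bc
  rot[3] = abbcbbababadaccdd$bcc
  rot[4] = bbcbbababadaccdd$bcca
  rot[5] = bcbbababadaccdd$bccab
  rot[6] = cbbababadaccdd$bccabb
  rot[7] = bbababadaccdd$bccabbc
  rot[8] = bababadaccdd$bccabbcb
  rot[9] = ababadaccdd$bccabbcbb
  rot[10] = babadaccdd$bccabbcbba
  rot[11] = abadaccdd$bccabbcbbab
  rot[12] = badaccdd$bccabbcbbaba
  rot[13] = adaccdd$bccabbcbbabab
  rot[14] = daccdd$bccabbcbbababa
  rot[15] = accdd$bccabbcbbababad
  rot[16] = ccdd$bccabbcbbababada
  rot[17] = cdd$bccabbcbbababadac
  rot[18] = dd$bccabbcbbababadacc
  rot[19] = d$bccabbcbbababadaccd
  rot[20] = $bccabbcbbababadaccdd
Sorted (with $ < everything):
  sorted[0] = $bccabbcbbababadaccdd  (last char: 'd')
  sorted[1] = ababadaccdd$bccabbcbb  (last char: 'b')
  sorted[2] = abadaccdd$bccabbcbbab  (last char: 'b')
  sorted[3] = abbcbbababadaccdd$bcc  (last char: 'c')
  sorted[4] = accdd$bccabbcbbababad  (last char: 'd')
  sorted[5] = adaccdd$bccabbcbbabab  (last char: 'b')
  sorted[6] = bababadaccdd$bccabbcb  (last char: 'b')
  sorted[7] = babadaccdd$bccabbcbba  (last char: 'a')
  sorted[8] = badaccdd$bccabbcbbaba  (last char: 'a')
  sorted[9] = bbababadaccdd$bccabbc  (last char: 'c')
  sorted[10] = bbcbbababadaccdd$bcca  (last char: 'a')
  sorted[11] = bcbbababadaccdd$bccab  (last char: 'b')
  sorted[12] = bccabbcbbababadaccdd$  (last char: '$')
  sorted[13] = cabbcbbababadaccdd$bc  (last char: 'c')
  sorted[14] = cbbababadaccdd$bccabb  (last char: 'b')
  sorted[15] = ccabbcbbababadaccdd$b  (last char: 'b')
  sorted[16] = ccdd$bccabbcbbababada  (last char: 'a')
  sorted[17] = cdd$bccabbcbbababadac  (last char: 'c')
  sorted[18] = d$bccabbcbbababadaccd  (last char: 'd')
  sorted[19] = daccdd$bccabbcbbababa  (last char: 'a')
  sorted[20] = dd$bccabbcbbababadacc  (last char: 'c')
Last column: dbbcdbbaacab$cbbacdac
Original string S is at sorted index 12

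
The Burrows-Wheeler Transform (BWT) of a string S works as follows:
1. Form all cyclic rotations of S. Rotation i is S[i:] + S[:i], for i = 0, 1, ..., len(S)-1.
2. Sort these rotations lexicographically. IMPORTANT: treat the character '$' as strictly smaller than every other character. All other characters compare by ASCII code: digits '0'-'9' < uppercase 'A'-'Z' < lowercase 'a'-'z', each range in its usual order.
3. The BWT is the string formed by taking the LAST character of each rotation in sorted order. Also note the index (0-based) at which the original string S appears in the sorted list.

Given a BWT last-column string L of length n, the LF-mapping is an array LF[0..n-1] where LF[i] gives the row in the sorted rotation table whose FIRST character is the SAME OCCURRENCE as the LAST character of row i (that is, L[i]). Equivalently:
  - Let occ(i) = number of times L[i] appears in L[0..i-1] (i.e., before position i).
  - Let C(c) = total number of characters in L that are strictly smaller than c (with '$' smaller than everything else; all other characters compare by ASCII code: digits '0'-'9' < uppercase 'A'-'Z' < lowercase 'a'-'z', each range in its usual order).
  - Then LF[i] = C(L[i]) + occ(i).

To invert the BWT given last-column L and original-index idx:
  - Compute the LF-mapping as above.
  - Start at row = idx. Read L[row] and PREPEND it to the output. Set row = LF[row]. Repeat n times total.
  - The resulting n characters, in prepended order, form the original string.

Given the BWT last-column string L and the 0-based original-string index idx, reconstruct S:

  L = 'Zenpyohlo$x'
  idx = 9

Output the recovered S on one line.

Answer: xylophoneZ$

Derivation:
LF mapping: 1 2 5 8 10 6 3 4 7 0 9
Walk LF starting at row 9, prepending L[row]:
  step 1: row=9, L[9]='$', prepend. Next row=LF[9]=0
  step 2: row=0, L[0]='Z', prepend. Next row=LF[0]=1
  step 3: row=1, L[1]='e', prepend. Next row=LF[1]=2
  step 4: row=2, L[2]='n', prepend. Next row=LF[2]=5
  step 5: row=5, L[5]='o', prepend. Next row=LF[5]=6
  step 6: row=6, L[6]='h', prepend. Next row=LF[6]=3
  step 7: row=3, L[3]='p', prepend. Next row=LF[3]=8
  step 8: row=8, L[8]='o', prepend. Next row=LF[8]=7
  step 9: row=7, L[7]='l', prepend. Next row=LF[7]=4
  step 10: row=4, L[4]='y', prepend. Next row=LF[4]=10
  step 11: row=10, L[10]='x', prepend. Next row=LF[10]=9
Reversed output: xylophoneZ$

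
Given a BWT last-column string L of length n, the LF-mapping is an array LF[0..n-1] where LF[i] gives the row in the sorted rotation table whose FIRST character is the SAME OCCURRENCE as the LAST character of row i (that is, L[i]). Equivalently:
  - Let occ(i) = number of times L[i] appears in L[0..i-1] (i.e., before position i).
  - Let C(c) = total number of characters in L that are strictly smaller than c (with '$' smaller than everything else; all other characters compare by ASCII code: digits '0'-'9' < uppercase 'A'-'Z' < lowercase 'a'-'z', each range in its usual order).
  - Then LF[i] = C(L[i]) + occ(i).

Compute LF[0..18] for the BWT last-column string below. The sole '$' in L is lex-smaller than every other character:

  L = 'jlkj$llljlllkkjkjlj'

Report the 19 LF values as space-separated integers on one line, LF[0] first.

Char counts: '$':1, 'j':6, 'k':4, 'l':8
C (first-col start): C('$')=0, C('j')=1, C('k')=7, C('l')=11
L[0]='j': occ=0, LF[0]=C('j')+0=1+0=1
L[1]='l': occ=0, LF[1]=C('l')+0=11+0=11
L[2]='k': occ=0, LF[2]=C('k')+0=7+0=7
L[3]='j': occ=1, LF[3]=C('j')+1=1+1=2
L[4]='$': occ=0, LF[4]=C('$')+0=0+0=0
L[5]='l': occ=1, LF[5]=C('l')+1=11+1=12
L[6]='l': occ=2, LF[6]=C('l')+2=11+2=13
L[7]='l': occ=3, LF[7]=C('l')+3=11+3=14
L[8]='j': occ=2, LF[8]=C('j')+2=1+2=3
L[9]='l': occ=4, LF[9]=C('l')+4=11+4=15
L[10]='l': occ=5, LF[10]=C('l')+5=11+5=16
L[11]='l': occ=6, LF[11]=C('l')+6=11+6=17
L[12]='k': occ=1, LF[12]=C('k')+1=7+1=8
L[13]='k': occ=2, LF[13]=C('k')+2=7+2=9
L[14]='j': occ=3, LF[14]=C('j')+3=1+3=4
L[15]='k': occ=3, LF[15]=C('k')+3=7+3=10
L[16]='j': occ=4, LF[16]=C('j')+4=1+4=5
L[17]='l': occ=7, LF[17]=C('l')+7=11+7=18
L[18]='j': occ=5, LF[18]=C('j')+5=1+5=6

Answer: 1 11 7 2 0 12 13 14 3 15 16 17 8 9 4 10 5 18 6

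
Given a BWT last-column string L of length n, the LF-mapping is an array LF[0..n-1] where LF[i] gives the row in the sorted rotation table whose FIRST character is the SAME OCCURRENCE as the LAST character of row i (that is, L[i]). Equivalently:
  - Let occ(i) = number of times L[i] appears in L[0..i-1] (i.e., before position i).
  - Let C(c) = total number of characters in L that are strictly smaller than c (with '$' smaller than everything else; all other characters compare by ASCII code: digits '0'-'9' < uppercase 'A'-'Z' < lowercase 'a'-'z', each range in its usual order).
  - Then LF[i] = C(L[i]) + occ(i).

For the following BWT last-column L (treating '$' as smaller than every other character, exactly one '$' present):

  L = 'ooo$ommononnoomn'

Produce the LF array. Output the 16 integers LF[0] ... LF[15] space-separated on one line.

Answer: 8 9 10 0 11 1 2 12 4 13 5 6 14 15 3 7

Derivation:
Char counts: '$':1, 'm':3, 'n':4, 'o':8
C (first-col start): C('$')=0, C('m')=1, C('n')=4, C('o')=8
L[0]='o': occ=0, LF[0]=C('o')+0=8+0=8
L[1]='o': occ=1, LF[1]=C('o')+1=8+1=9
L[2]='o': occ=2, LF[2]=C('o')+2=8+2=10
L[3]='$': occ=0, LF[3]=C('$')+0=0+0=0
L[4]='o': occ=3, LF[4]=C('o')+3=8+3=11
L[5]='m': occ=0, LF[5]=C('m')+0=1+0=1
L[6]='m': occ=1, LF[6]=C('m')+1=1+1=2
L[7]='o': occ=4, LF[7]=C('o')+4=8+4=12
L[8]='n': occ=0, LF[8]=C('n')+0=4+0=4
L[9]='o': occ=5, LF[9]=C('o')+5=8+5=13
L[10]='n': occ=1, LF[10]=C('n')+1=4+1=5
L[11]='n': occ=2, LF[11]=C('n')+2=4+2=6
L[12]='o': occ=6, LF[12]=C('o')+6=8+6=14
L[13]='o': occ=7, LF[13]=C('o')+7=8+7=15
L[14]='m': occ=2, LF[14]=C('m')+2=1+2=3
L[15]='n': occ=3, LF[15]=C('n')+3=4+3=7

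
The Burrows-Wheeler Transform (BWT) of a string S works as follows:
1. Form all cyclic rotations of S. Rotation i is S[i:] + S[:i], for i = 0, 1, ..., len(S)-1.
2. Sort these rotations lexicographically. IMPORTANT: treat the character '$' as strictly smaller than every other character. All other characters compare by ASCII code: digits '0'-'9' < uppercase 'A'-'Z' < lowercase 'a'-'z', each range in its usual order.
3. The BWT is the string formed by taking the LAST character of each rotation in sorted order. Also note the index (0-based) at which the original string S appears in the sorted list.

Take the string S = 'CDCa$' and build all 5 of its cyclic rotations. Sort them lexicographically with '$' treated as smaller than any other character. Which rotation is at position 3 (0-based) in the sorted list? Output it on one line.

Answer: DCa$C

Derivation:
All 5 rotations (rotation i = S[i:]+S[:i]):
  rot[0] = CDCa$
  rot[1] = DCa$C
  rot[2] = Ca$CD
  rot[3] = a$CDC
  rot[4] = $CDCa
Sorted (with $ < everything):
  sorted[0] = $CDCa
  sorted[1] = CDCa$
  sorted[2] = Ca$CD
  sorted[3] = DCa$C
  sorted[4] = a$CDC
sorted[3] = DCa$C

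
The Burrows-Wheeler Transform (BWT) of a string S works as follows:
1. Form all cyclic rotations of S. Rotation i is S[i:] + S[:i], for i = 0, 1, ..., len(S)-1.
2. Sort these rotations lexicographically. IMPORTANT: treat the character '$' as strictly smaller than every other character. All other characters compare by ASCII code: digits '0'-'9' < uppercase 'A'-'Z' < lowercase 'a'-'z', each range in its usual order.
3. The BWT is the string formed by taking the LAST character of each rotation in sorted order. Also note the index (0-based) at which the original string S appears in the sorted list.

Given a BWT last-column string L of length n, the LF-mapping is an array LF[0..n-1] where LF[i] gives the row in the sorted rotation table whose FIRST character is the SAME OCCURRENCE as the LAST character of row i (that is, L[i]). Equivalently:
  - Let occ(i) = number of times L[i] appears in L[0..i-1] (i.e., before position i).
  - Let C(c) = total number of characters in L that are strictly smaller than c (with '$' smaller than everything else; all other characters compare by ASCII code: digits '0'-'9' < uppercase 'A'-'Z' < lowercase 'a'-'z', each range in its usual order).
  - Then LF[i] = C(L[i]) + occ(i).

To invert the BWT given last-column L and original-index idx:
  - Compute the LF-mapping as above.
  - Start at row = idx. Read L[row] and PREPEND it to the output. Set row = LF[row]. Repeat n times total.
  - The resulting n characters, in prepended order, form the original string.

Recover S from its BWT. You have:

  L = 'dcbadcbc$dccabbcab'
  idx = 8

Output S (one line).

LF mapping: 15 9 4 1 16 10 5 11 0 17 12 13 2 6 7 14 3 8
Walk LF starting at row 8, prepending L[row]:
  step 1: row=8, L[8]='$', prepend. Next row=LF[8]=0
  step 2: row=0, L[0]='d', prepend. Next row=LF[0]=15
  step 3: row=15, L[15]='c', prepend. Next row=LF[15]=14
  step 4: row=14, L[14]='b', prepend. Next row=LF[14]=7
  step 5: row=7, L[7]='c', prepend. Next row=LF[7]=11
  step 6: row=11, L[11]='c', prepend. Next row=LF[11]=13
  step 7: row=13, L[13]='b', prepend. Next row=LF[13]=6
  step 8: row=6, L[6]='b', prepend. Next row=LF[6]=5
  step 9: row=5, L[5]='c', prepend. Next row=LF[5]=10
  step 10: row=10, L[10]='c', prepend. Next row=LF[10]=12
  step 11: row=12, L[12]='a', prepend. Next row=LF[12]=2
  step 12: row=2, L[2]='b', prepend. Next row=LF[2]=4
  step 13: row=4, L[4]='d', prepend. Next row=LF[4]=16
  step 14: row=16, L[16]='a', prepend. Next row=LF[16]=3
  step 15: row=3, L[3]='a', prepend. Next row=LF[3]=1
  step 16: row=1, L[1]='c', prepend. Next row=LF[1]=9
  step 17: row=9, L[9]='d', prepend. Next row=LF[9]=17
  step 18: row=17, L[17]='b', prepend. Next row=LF[17]=8
Reversed output: bdcaadbaccbbccbcd$

Answer: bdcaadbaccbbccbcd$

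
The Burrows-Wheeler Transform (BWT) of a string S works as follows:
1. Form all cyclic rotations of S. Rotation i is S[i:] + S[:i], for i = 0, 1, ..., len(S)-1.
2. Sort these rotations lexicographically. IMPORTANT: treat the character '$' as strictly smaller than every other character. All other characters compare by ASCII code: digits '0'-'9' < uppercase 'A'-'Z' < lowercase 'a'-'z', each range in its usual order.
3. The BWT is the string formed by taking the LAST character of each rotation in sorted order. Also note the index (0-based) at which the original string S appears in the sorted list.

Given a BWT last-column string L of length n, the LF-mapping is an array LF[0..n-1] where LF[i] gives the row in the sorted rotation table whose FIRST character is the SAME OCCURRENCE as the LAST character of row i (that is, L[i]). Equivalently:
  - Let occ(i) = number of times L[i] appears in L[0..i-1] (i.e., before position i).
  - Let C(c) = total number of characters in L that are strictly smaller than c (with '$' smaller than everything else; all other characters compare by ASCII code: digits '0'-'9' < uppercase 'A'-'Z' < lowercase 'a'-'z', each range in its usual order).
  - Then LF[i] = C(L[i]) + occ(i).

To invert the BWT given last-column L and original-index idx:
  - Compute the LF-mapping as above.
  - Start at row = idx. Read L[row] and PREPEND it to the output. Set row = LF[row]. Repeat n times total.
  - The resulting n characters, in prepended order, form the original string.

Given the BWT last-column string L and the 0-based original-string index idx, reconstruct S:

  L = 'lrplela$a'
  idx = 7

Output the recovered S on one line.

Answer: parallel$

Derivation:
LF mapping: 4 8 7 5 3 6 1 0 2
Walk LF starting at row 7, prepending L[row]:
  step 1: row=7, L[7]='$', prepend. Next row=LF[7]=0
  step 2: row=0, L[0]='l', prepend. Next row=LF[0]=4
  step 3: row=4, L[4]='e', prepend. Next row=LF[4]=3
  step 4: row=3, L[3]='l', prepend. Next row=LF[3]=5
  step 5: row=5, L[5]='l', prepend. Next row=LF[5]=6
  step 6: row=6, L[6]='a', prepend. Next row=LF[6]=1
  step 7: row=1, L[1]='r', prepend. Next row=LF[1]=8
  step 8: row=8, L[8]='a', prepend. Next row=LF[8]=2
  step 9: row=2, L[2]='p', prepend. Next row=LF[2]=7
Reversed output: parallel$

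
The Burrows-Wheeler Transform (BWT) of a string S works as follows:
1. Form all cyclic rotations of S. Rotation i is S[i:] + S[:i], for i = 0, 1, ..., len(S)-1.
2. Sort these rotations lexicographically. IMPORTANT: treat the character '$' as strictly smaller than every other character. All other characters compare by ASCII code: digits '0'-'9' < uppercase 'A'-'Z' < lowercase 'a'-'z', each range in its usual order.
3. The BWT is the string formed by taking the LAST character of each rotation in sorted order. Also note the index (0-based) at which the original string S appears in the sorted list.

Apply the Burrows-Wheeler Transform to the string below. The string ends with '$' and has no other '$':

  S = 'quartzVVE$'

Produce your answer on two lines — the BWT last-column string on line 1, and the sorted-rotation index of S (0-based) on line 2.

All 10 rotations (rotation i = S[i:]+S[:i]):
  rot[0] = quartzVVE$
  rot[1] = uartzVVE$q
  rot[2] = artzVVE$qu
  rot[3] = rtzVVE$qua
  rot[4] = tzVVE$quar
  rot[5] = zVVE$quart
  rot[6] = VVE$quartz
  rot[7] = VE$quartzV
  rot[8] = E$quartzVV
  rot[9] = $quartzVVE
Sorted (with $ < everything):
  sorted[0] = $quartzVVE  (last char: 'E')
  sorted[1] = E$quartzVV  (last char: 'V')
  sorted[2] = VE$quartzV  (last char: 'V')
  sorted[3] = VVE$quartz  (last char: 'z')
  sorted[4] = artzVVE$qu  (last char: 'u')
  sorted[5] = quartzVVE$  (last char: '$')
  sorted[6] = rtzVVE$qua  (last char: 'a')
  sorted[7] = tzVVE$quar  (last char: 'r')
  sorted[8] = uartzVVE$q  (last char: 'q')
  sorted[9] = zVVE$quart  (last char: 't')
Last column: EVVzu$arqt
Original string S is at sorted index 5

Answer: EVVzu$arqt
5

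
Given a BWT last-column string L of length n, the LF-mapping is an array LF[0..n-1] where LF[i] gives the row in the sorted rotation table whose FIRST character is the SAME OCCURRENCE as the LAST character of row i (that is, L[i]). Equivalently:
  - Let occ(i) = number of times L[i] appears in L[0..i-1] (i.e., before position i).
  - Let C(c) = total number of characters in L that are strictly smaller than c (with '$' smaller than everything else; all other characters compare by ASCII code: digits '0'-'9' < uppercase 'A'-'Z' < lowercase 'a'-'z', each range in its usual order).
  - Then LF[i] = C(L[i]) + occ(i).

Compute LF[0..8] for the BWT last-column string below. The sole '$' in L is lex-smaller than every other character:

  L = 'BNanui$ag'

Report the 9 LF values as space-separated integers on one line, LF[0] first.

Char counts: '$':1, 'B':1, 'N':1, 'a':2, 'g':1, 'i':1, 'n':1, 'u':1
C (first-col start): C('$')=0, C('B')=1, C('N')=2, C('a')=3, C('g')=5, C('i')=6, C('n')=7, C('u')=8
L[0]='B': occ=0, LF[0]=C('B')+0=1+0=1
L[1]='N': occ=0, LF[1]=C('N')+0=2+0=2
L[2]='a': occ=0, LF[2]=C('a')+0=3+0=3
L[3]='n': occ=0, LF[3]=C('n')+0=7+0=7
L[4]='u': occ=0, LF[4]=C('u')+0=8+0=8
L[5]='i': occ=0, LF[5]=C('i')+0=6+0=6
L[6]='$': occ=0, LF[6]=C('$')+0=0+0=0
L[7]='a': occ=1, LF[7]=C('a')+1=3+1=4
L[8]='g': occ=0, LF[8]=C('g')+0=5+0=5

Answer: 1 2 3 7 8 6 0 4 5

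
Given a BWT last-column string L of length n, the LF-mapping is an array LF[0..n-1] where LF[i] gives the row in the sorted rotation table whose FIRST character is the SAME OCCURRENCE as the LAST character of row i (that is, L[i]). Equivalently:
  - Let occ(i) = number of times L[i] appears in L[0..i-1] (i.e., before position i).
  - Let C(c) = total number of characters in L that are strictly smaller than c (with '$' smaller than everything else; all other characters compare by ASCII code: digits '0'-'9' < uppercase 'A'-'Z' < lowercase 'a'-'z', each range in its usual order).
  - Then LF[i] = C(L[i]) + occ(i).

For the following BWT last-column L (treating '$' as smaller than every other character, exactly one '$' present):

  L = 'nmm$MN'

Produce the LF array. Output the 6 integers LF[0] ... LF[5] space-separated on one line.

Answer: 5 3 4 0 1 2

Derivation:
Char counts: '$':1, 'M':1, 'N':1, 'm':2, 'n':1
C (first-col start): C('$')=0, C('M')=1, C('N')=2, C('m')=3, C('n')=5
L[0]='n': occ=0, LF[0]=C('n')+0=5+0=5
L[1]='m': occ=0, LF[1]=C('m')+0=3+0=3
L[2]='m': occ=1, LF[2]=C('m')+1=3+1=4
L[3]='$': occ=0, LF[3]=C('$')+0=0+0=0
L[4]='M': occ=0, LF[4]=C('M')+0=1+0=1
L[5]='N': occ=0, LF[5]=C('N')+0=2+0=2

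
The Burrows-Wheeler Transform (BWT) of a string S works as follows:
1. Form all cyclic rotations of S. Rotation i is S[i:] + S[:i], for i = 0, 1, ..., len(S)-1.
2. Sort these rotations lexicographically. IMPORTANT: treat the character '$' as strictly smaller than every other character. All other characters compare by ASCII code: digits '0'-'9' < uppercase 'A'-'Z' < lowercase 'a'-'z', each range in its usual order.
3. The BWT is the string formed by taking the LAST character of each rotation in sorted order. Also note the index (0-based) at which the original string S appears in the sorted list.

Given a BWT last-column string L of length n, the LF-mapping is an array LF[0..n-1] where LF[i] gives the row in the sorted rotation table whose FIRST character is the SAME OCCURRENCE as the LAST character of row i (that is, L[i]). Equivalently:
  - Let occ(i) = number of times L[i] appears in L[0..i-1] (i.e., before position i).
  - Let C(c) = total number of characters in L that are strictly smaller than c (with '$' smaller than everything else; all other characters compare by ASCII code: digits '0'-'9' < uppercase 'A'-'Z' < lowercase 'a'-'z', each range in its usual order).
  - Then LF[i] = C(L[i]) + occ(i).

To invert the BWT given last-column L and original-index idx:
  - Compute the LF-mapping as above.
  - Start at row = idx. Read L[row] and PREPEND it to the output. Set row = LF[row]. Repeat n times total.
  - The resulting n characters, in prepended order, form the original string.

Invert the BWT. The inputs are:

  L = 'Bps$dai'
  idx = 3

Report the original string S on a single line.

LF mapping: 1 5 6 0 3 2 4
Walk LF starting at row 3, prepending L[row]:
  step 1: row=3, L[3]='$', prepend. Next row=LF[3]=0
  step 2: row=0, L[0]='B', prepend. Next row=LF[0]=1
  step 3: row=1, L[1]='p', prepend. Next row=LF[1]=5
  step 4: row=5, L[5]='a', prepend. Next row=LF[5]=2
  step 5: row=2, L[2]='s', prepend. Next row=LF[2]=6
  step 6: row=6, L[6]='i', prepend. Next row=LF[6]=4
  step 7: row=4, L[4]='d', prepend. Next row=LF[4]=3
Reversed output: disapB$

Answer: disapB$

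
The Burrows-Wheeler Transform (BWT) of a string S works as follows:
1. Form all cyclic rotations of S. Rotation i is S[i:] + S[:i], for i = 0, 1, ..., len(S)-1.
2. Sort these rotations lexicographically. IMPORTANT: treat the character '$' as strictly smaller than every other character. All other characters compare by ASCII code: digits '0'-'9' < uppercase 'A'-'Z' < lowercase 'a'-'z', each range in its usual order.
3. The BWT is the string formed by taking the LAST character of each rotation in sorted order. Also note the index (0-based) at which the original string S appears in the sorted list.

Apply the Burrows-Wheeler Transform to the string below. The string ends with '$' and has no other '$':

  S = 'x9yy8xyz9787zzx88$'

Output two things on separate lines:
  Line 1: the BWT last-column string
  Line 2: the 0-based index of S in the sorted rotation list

All 18 rotations (rotation i = S[i:]+S[:i]):
  rot[0] = x9yy8xyz9787zzx88$
  rot[1] = 9yy8xyz9787zzx88$x
  rot[2] = yy8xyz9787zzx88$x9
  rot[3] = y8xyz9787zzx88$x9y
  rot[4] = 8xyz9787zzx88$x9yy
  rot[5] = xyz9787zzx88$x9yy8
  rot[6] = yz9787zzx88$x9yy8x
  rot[7] = z9787zzx88$x9yy8xy
  rot[8] = 9787zzx88$x9yy8xyz
  rot[9] = 787zzx88$x9yy8xyz9
  rot[10] = 87zzx88$x9yy8xyz97
  rot[11] = 7zzx88$x9yy8xyz978
  rot[12] = zzx88$x9yy8xyz9787
  rot[13] = zx88$x9yy8xyz9787z
  rot[14] = x88$x9yy8xyz9787zz
  rot[15] = 88$x9yy8xyz9787zzx
  rot[16] = 8$x9yy8xyz9787zzx8
  rot[17] = $x9yy8xyz9787zzx88
Sorted (with $ < everything):
  sorted[0] = $x9yy8xyz9787zzx88  (last char: '8')
  sorted[1] = 787zzx88$x9yy8xyz9  (last char: '9')
  sorted[2] = 7zzx88$x9yy8xyz978  (last char: '8')
  sorted[3] = 8$x9yy8xyz9787zzx8  (last char: '8')
  sorted[4] = 87zzx88$x9yy8xyz97  (last char: '7')
  sorted[5] = 88$x9yy8xyz9787zzx  (last char: 'x')
  sorted[6] = 8xyz9787zzx88$x9yy  (last char: 'y')
  sorted[7] = 9787zzx88$x9yy8xyz  (last char: 'z')
  sorted[8] = 9yy8xyz9787zzx88$x  (last char: 'x')
  sorted[9] = x88$x9yy8xyz9787zz  (last char: 'z')
  sorted[10] = x9yy8xyz9787zzx88$  (last char: '$')
  sorted[11] = xyz9787zzx88$x9yy8  (last char: '8')
  sorted[12] = y8xyz9787zzx88$x9y  (last char: 'y')
  sorted[13] = yy8xyz9787zzx88$x9  (last char: '9')
  sorted[14] = yz9787zzx88$x9yy8x  (last char: 'x')
  sorted[15] = z9787zzx88$x9yy8xy  (last char: 'y')
  sorted[16] = zx88$x9yy8xyz9787z  (last char: 'z')
  sorted[17] = zzx88$x9yy8xyz9787  (last char: '7')
Last column: 89887xyzxz$8y9xyz7
Original string S is at sorted index 10

Answer: 89887xyzxz$8y9xyz7
10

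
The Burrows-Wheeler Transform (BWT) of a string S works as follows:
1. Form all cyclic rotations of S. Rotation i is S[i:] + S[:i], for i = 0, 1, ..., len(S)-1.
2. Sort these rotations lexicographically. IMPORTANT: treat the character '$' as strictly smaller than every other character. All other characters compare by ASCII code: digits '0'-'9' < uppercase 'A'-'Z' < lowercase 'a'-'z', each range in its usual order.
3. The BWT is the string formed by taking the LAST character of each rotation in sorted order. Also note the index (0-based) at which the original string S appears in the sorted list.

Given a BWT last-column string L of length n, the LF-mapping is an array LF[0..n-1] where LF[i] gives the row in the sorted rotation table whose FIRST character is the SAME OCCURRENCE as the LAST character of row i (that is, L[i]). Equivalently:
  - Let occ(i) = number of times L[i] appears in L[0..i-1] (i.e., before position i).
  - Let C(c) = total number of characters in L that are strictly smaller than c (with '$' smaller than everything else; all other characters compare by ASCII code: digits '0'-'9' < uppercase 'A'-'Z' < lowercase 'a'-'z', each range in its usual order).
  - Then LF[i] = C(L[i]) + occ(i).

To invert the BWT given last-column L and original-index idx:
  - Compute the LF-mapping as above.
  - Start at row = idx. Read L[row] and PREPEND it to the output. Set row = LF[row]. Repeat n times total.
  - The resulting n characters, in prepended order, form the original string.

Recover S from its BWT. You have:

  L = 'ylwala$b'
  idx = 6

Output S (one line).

LF mapping: 7 4 6 1 5 2 0 3
Walk LF starting at row 6, prepending L[row]:
  step 1: row=6, L[6]='$', prepend. Next row=LF[6]=0
  step 2: row=0, L[0]='y', prepend. Next row=LF[0]=7
  step 3: row=7, L[7]='b', prepend. Next row=LF[7]=3
  step 4: row=3, L[3]='a', prepend. Next row=LF[3]=1
  step 5: row=1, L[1]='l', prepend. Next row=LF[1]=4
  step 6: row=4, L[4]='l', prepend. Next row=LF[4]=5
  step 7: row=5, L[5]='a', prepend. Next row=LF[5]=2
  step 8: row=2, L[2]='w', prepend. Next row=LF[2]=6
Reversed output: wallaby$

Answer: wallaby$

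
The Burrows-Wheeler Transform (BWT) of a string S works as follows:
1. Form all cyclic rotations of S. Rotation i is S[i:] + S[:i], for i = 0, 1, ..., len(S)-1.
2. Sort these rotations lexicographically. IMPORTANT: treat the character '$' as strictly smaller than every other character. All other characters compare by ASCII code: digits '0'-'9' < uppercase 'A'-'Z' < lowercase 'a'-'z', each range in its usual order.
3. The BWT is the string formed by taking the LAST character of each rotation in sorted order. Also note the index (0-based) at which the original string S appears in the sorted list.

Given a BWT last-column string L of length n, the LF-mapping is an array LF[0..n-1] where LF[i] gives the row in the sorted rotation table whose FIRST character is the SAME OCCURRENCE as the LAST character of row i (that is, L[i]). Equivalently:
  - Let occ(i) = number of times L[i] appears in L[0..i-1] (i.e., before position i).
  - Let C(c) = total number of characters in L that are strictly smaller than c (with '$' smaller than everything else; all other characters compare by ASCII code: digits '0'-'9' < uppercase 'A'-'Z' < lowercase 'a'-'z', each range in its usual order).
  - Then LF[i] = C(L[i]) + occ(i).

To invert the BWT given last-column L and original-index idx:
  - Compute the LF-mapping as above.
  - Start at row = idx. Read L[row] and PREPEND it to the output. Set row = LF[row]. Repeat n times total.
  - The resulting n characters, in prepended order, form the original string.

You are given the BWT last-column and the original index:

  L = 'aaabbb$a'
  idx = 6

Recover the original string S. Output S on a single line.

Answer: babbaaa$

Derivation:
LF mapping: 1 2 3 5 6 7 0 4
Walk LF starting at row 6, prepending L[row]:
  step 1: row=6, L[6]='$', prepend. Next row=LF[6]=0
  step 2: row=0, L[0]='a', prepend. Next row=LF[0]=1
  step 3: row=1, L[1]='a', prepend. Next row=LF[1]=2
  step 4: row=2, L[2]='a', prepend. Next row=LF[2]=3
  step 5: row=3, L[3]='b', prepend. Next row=LF[3]=5
  step 6: row=5, L[5]='b', prepend. Next row=LF[5]=7
  step 7: row=7, L[7]='a', prepend. Next row=LF[7]=4
  step 8: row=4, L[4]='b', prepend. Next row=LF[4]=6
Reversed output: babbaaa$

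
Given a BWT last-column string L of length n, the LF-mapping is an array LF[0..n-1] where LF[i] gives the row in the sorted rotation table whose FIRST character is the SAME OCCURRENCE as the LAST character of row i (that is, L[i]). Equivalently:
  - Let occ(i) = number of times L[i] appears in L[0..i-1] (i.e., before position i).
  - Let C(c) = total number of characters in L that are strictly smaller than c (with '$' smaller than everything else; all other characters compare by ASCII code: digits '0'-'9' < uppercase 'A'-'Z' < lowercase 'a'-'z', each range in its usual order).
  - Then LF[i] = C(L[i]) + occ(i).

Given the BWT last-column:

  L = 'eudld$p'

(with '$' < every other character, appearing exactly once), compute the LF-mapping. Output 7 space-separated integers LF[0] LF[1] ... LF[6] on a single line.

Char counts: '$':1, 'd':2, 'e':1, 'l':1, 'p':1, 'u':1
C (first-col start): C('$')=0, C('d')=1, C('e')=3, C('l')=4, C('p')=5, C('u')=6
L[0]='e': occ=0, LF[0]=C('e')+0=3+0=3
L[1]='u': occ=0, LF[1]=C('u')+0=6+0=6
L[2]='d': occ=0, LF[2]=C('d')+0=1+0=1
L[3]='l': occ=0, LF[3]=C('l')+0=4+0=4
L[4]='d': occ=1, LF[4]=C('d')+1=1+1=2
L[5]='$': occ=0, LF[5]=C('$')+0=0+0=0
L[6]='p': occ=0, LF[6]=C('p')+0=5+0=5

Answer: 3 6 1 4 2 0 5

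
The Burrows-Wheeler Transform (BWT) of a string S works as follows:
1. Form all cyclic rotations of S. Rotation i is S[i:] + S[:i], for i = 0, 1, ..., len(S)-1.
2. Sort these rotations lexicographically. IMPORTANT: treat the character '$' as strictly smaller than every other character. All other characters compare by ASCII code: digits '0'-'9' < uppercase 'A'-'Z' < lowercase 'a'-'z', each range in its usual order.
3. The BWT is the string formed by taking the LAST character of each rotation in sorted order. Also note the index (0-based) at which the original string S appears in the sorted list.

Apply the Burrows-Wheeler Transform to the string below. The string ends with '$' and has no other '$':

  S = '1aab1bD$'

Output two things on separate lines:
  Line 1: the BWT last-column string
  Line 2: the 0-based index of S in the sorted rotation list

Answer: D$bb1aa1
1

Derivation:
All 8 rotations (rotation i = S[i:]+S[:i]):
  rot[0] = 1aab1bD$
  rot[1] = aab1bD$1
  rot[2] = ab1bD$1a
  rot[3] = b1bD$1aa
  rot[4] = 1bD$1aab
  rot[5] = bD$1aab1
  rot[6] = D$1aab1b
  rot[7] = $1aab1bD
Sorted (with $ < everything):
  sorted[0] = $1aab1bD  (last char: 'D')
  sorted[1] = 1aab1bD$  (last char: '$')
  sorted[2] = 1bD$1aab  (last char: 'b')
  sorted[3] = D$1aab1b  (last char: 'b')
  sorted[4] = aab1bD$1  (last char: '1')
  sorted[5] = ab1bD$1a  (last char: 'a')
  sorted[6] = b1bD$1aa  (last char: 'a')
  sorted[7] = bD$1aab1  (last char: '1')
Last column: D$bb1aa1
Original string S is at sorted index 1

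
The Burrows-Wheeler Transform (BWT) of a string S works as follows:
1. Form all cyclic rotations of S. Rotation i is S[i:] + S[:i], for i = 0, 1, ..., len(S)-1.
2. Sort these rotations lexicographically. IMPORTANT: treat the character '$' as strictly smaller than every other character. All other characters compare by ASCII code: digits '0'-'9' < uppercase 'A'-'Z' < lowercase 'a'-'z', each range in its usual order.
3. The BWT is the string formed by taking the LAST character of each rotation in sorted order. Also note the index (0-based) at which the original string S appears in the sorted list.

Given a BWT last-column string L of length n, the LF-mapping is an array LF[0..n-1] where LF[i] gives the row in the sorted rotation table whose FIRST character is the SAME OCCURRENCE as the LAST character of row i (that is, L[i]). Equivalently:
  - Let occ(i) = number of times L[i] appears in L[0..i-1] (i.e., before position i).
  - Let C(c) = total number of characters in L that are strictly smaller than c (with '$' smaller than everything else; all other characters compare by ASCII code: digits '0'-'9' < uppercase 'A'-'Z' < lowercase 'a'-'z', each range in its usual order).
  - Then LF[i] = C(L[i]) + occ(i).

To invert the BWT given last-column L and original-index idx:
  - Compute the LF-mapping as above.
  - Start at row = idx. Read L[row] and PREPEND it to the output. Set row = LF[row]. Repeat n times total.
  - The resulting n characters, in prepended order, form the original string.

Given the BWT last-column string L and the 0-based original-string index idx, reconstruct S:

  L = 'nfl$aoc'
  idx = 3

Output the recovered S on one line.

LF mapping: 5 3 4 0 1 6 2
Walk LF starting at row 3, prepending L[row]:
  step 1: row=3, L[3]='$', prepend. Next row=LF[3]=0
  step 2: row=0, L[0]='n', prepend. Next row=LF[0]=5
  step 3: row=5, L[5]='o', prepend. Next row=LF[5]=6
  step 4: row=6, L[6]='c', prepend. Next row=LF[6]=2
  step 5: row=2, L[2]='l', prepend. Next row=LF[2]=4
  step 6: row=4, L[4]='a', prepend. Next row=LF[4]=1
  step 7: row=1, L[1]='f', prepend. Next row=LF[1]=3
Reversed output: falcon$

Answer: falcon$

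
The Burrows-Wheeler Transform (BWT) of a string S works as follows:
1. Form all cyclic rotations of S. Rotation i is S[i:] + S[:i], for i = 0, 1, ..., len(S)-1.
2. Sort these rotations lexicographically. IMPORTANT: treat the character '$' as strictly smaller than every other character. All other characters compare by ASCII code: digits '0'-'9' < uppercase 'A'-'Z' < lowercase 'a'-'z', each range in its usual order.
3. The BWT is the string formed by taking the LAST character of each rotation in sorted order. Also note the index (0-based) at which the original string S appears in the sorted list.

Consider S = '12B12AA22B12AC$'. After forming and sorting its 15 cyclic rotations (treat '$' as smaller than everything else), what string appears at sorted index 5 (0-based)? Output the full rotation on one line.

All 15 rotations (rotation i = S[i:]+S[:i]):
  rot[0] = 12B12AA22B12AC$
  rot[1] = 2B12AA22B12AC$1
  rot[2] = B12AA22B12AC$12
  rot[3] = 12AA22B12AC$12B
  rot[4] = 2AA22B12AC$12B1
  rot[5] = AA22B12AC$12B12
  rot[6] = A22B12AC$12B12A
  rot[7] = 22B12AC$12B12AA
  rot[8] = 2B12AC$12B12AA2
  rot[9] = B12AC$12B12AA22
  rot[10] = 12AC$12B12AA22B
  rot[11] = 2AC$12B12AA22B1
  rot[12] = AC$12B12AA22B12
  rot[13] = C$12B12AA22B12A
  rot[14] = $12B12AA22B12AC
Sorted (with $ < everything):
  sorted[0] = $12B12AA22B12AC
  sorted[1] = 12AA22B12AC$12B
  sorted[2] = 12AC$12B12AA22B
  sorted[3] = 12B12AA22B12AC$
  sorted[4] = 22B12AC$12B12AA
  sorted[5] = 2AA22B12AC$12B1
  sorted[6] = 2AC$12B12AA22B1
  sorted[7] = 2B12AA22B12AC$1
  sorted[8] = 2B12AC$12B12AA2
  sorted[9] = A22B12AC$12B12A
  sorted[10] = AA22B12AC$12B12
  sorted[11] = AC$12B12AA22B12
  sorted[12] = B12AA22B12AC$12
  sorted[13] = B12AC$12B12AA22
  sorted[14] = C$12B12AA22B12A
sorted[5] = 2AA22B12AC$12B1

Answer: 2AA22B12AC$12B1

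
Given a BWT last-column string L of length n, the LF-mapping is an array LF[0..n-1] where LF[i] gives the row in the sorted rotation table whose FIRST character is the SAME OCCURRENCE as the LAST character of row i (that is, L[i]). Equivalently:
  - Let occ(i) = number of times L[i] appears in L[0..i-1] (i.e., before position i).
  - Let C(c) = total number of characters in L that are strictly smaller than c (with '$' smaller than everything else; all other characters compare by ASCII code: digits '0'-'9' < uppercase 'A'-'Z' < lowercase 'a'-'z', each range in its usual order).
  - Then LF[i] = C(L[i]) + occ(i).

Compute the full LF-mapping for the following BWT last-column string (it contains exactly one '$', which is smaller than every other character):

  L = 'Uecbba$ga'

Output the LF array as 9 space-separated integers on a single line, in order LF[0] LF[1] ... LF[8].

Answer: 1 7 6 4 5 2 0 8 3

Derivation:
Char counts: '$':1, 'U':1, 'a':2, 'b':2, 'c':1, 'e':1, 'g':1
C (first-col start): C('$')=0, C('U')=1, C('a')=2, C('b')=4, C('c')=6, C('e')=7, C('g')=8
L[0]='U': occ=0, LF[0]=C('U')+0=1+0=1
L[1]='e': occ=0, LF[1]=C('e')+0=7+0=7
L[2]='c': occ=0, LF[2]=C('c')+0=6+0=6
L[3]='b': occ=0, LF[3]=C('b')+0=4+0=4
L[4]='b': occ=1, LF[4]=C('b')+1=4+1=5
L[5]='a': occ=0, LF[5]=C('a')+0=2+0=2
L[6]='$': occ=0, LF[6]=C('$')+0=0+0=0
L[7]='g': occ=0, LF[7]=C('g')+0=8+0=8
L[8]='a': occ=1, LF[8]=C('a')+1=2+1=3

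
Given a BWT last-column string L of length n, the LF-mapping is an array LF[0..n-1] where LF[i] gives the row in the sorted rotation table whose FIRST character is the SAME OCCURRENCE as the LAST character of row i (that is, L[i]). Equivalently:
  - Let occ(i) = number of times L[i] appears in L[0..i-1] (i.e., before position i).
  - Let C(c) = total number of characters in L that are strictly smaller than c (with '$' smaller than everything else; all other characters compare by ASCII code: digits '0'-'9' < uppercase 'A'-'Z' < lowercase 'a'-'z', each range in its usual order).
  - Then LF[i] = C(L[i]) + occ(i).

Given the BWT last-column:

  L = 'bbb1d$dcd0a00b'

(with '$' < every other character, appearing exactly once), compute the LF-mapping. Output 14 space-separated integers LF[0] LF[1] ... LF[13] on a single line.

Answer: 6 7 8 4 11 0 12 10 13 1 5 2 3 9

Derivation:
Char counts: '$':1, '0':3, '1':1, 'a':1, 'b':4, 'c':1, 'd':3
C (first-col start): C('$')=0, C('0')=1, C('1')=4, C('a')=5, C('b')=6, C('c')=10, C('d')=11
L[0]='b': occ=0, LF[0]=C('b')+0=6+0=6
L[1]='b': occ=1, LF[1]=C('b')+1=6+1=7
L[2]='b': occ=2, LF[2]=C('b')+2=6+2=8
L[3]='1': occ=0, LF[3]=C('1')+0=4+0=4
L[4]='d': occ=0, LF[4]=C('d')+0=11+0=11
L[5]='$': occ=0, LF[5]=C('$')+0=0+0=0
L[6]='d': occ=1, LF[6]=C('d')+1=11+1=12
L[7]='c': occ=0, LF[7]=C('c')+0=10+0=10
L[8]='d': occ=2, LF[8]=C('d')+2=11+2=13
L[9]='0': occ=0, LF[9]=C('0')+0=1+0=1
L[10]='a': occ=0, LF[10]=C('a')+0=5+0=5
L[11]='0': occ=1, LF[11]=C('0')+1=1+1=2
L[12]='0': occ=2, LF[12]=C('0')+2=1+2=3
L[13]='b': occ=3, LF[13]=C('b')+3=6+3=9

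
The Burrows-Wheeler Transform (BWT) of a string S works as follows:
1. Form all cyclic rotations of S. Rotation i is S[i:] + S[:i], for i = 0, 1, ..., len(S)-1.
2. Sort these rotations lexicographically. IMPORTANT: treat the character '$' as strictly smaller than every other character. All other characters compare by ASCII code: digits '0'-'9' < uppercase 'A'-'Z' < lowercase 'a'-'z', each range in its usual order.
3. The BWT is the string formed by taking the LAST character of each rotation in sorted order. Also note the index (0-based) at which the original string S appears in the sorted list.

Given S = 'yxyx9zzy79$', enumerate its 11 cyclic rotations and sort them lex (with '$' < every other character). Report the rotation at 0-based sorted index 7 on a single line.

All 11 rotations (rotation i = S[i:]+S[:i]):
  rot[0] = yxyx9zzy79$
  rot[1] = xyx9zzy79$y
  rot[2] = yx9zzy79$yx
  rot[3] = x9zzy79$yxy
  rot[4] = 9zzy79$yxyx
  rot[5] = zzy79$yxyx9
  rot[6] = zy79$yxyx9z
  rot[7] = y79$yxyx9zz
  rot[8] = 79$yxyx9zzy
  rot[9] = 9$yxyx9zzy7
  rot[10] = $yxyx9zzy79
Sorted (with $ < everything):
  sorted[0] = $yxyx9zzy79
  sorted[1] = 79$yxyx9zzy
  sorted[2] = 9$yxyx9zzy7
  sorted[3] = 9zzy79$yxyx
  sorted[4] = x9zzy79$yxy
  sorted[5] = xyx9zzy79$y
  sorted[6] = y79$yxyx9zz
  sorted[7] = yx9zzy79$yx
  sorted[8] = yxyx9zzy79$
  sorted[9] = zy79$yxyx9z
  sorted[10] = zzy79$yxyx9
sorted[7] = yx9zzy79$yx

Answer: yx9zzy79$yx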